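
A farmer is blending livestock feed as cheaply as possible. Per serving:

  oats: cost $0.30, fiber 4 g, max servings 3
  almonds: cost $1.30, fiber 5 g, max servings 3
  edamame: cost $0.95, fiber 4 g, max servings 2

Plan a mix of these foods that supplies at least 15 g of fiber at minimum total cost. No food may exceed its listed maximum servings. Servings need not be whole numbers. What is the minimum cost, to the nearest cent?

Cost per g of fiber: oats $0.0750, edamame $0.2375, almonds $0.2600.
Take 3 servings of oats: +12.0 g fiber for $0.90 (total $0.90, still need 3.0 g).
Take 0.75 servings of edamame: +3.0 g fiber for $0.71 (total $1.61, still need 0.0 g).
Greedy by cheapest-per-g is optimal for a single linear constraint, so the minimum cost is $1.61.

$1.61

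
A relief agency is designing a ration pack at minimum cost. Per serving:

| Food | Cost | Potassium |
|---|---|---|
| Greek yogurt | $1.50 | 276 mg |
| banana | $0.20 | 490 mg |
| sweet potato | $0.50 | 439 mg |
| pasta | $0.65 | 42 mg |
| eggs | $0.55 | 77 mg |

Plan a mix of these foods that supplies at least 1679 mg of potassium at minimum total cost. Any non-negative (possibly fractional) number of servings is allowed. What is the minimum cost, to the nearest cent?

Cost per mg of potassium: banana $0.0004, sweet potato $0.0011, Greek yogurt $0.0054, eggs $0.0071, pasta $0.0155.
With no serving limits, use only banana: 1679 mg / 490 mg = 3.427 servings × $0.20 = $0.69.

$0.69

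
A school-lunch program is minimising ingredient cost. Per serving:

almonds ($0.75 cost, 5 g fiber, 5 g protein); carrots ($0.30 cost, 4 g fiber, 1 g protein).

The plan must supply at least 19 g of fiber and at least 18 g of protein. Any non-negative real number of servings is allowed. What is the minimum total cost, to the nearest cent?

$2.75

A basic optimal solution has at most two foods positive. Try each food alone and each pair with both targets met exactly.
almonds only: max(19/5, 18/5) = 3.8 servings → $2.85.
carrots only: max(19/4, 18/1) = 18 servings → $5.40.
almonds + carrots with both tight: 3.533 servings and 0.3333 servings → $2.75.
The minimum over all feasible corners is $2.75.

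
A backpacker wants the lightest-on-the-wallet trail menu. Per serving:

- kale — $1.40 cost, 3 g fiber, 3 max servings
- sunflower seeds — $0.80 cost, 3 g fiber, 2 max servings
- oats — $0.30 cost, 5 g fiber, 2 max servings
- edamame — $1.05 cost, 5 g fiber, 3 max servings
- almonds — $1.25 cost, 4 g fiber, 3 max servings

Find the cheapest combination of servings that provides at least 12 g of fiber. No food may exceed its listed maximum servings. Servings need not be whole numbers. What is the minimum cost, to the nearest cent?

$1.02

Cost per g of fiber: oats $0.0600, edamame $0.2100, sunflower seeds $0.2667, almonds $0.3125, kale $0.4667.
Take 2 servings of oats: +10.0 g fiber for $0.60 (total $0.60, still need 2.0 g).
Take 0.4 servings of edamame: +2.0 g fiber for $0.42 (total $1.02, still need 0.0 g).
Filling from the cheapest source first is optimal under one linear minimum: $1.02.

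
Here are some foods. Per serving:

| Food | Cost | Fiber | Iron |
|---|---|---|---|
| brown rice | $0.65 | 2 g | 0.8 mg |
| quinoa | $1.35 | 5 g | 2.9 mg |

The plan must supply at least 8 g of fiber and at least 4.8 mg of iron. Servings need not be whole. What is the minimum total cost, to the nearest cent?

$2.23

An LP optimum is at a vertex; with two nutrient constraints at most two foods are used. Check each candidate.
brown rice only: max(8/2, 4.8/0.8) = 6 servings → $3.90.
quinoa only: max(8/5, 4.8/2.9) = 1.655 servings → $2.23.
brown rice + quinoa: the both-tight solution has a negative serving — not a feasible corner.
The minimum over all feasible corners is $2.23.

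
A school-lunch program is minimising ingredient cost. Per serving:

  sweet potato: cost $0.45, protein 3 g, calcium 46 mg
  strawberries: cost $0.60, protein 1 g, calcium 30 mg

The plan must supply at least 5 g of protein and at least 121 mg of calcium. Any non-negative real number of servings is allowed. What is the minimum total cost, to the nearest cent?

$1.18

The cheapest plan sits at a corner of the feasible region — with two constraints it uses at most two foods.
sweet potato only: max(5/3, 121/46) = 2.63 servings → $1.18.
strawberries only: max(5/1, 121/30) = 5 servings → $3.00.
sweet potato + strawberries with both tight: 0.6591 servings and 3.023 servings → $2.11.
Cheapest feasible corner: $1.18.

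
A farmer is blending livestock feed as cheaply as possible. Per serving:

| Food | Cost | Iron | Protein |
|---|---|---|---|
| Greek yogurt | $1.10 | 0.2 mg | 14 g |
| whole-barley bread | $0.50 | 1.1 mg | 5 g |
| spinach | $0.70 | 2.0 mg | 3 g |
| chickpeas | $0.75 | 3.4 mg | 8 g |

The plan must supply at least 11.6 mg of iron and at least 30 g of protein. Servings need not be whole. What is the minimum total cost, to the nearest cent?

For a min-cost LP with two ≥-constraints, a basic feasible solution has at most two positive variables.
Greek yogurt only: max(11.6/0.2, 30/14) = 58 servings → $63.80.
whole-barley bread only: max(11.6/1.1, 30/5) = 10.55 servings → $5.27.
spinach only: max(11.6/2.0, 30/3) = 10 servings → $7.00.
chickpeas only: max(11.6/3.4, 30/8) = 3.75 servings → $2.81.
Greek yogurt + whole-barley bread with both targets exact would need a negative amount; discard.
Greek yogurt + spinach with both tight: 0.9197 servings and 5.708 servings → $5.01.
Greek yogurt + chickpeas with both tight: 0.2 servings and 3.4 servings → $2.77.
whole-barley bread + spinach with both tight: 3.761 servings and 3.731 servings → $4.49.
whole-barley bread + chickpeas with both tight: 1.122 servings and 3.049 servings → $2.85.
spinach + chickpeas: the both-tight solution has a negative serving — not a feasible corner.
Cheapest feasible corner: $2.77.

$2.77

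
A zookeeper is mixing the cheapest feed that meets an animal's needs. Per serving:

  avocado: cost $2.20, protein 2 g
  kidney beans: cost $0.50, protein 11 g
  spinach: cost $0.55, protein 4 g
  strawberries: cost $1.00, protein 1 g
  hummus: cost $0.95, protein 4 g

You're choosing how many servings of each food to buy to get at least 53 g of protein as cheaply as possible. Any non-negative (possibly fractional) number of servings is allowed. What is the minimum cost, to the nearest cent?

$2.41

Cost per g of protein: kidney beans $0.0455, spinach $0.1375, hummus $0.2375, strawberries $1.0000, avocado $1.1000.
With no serving limits, use only kidney beans: 53 g / 11 g = 4.818 servings × $0.50 = $2.41.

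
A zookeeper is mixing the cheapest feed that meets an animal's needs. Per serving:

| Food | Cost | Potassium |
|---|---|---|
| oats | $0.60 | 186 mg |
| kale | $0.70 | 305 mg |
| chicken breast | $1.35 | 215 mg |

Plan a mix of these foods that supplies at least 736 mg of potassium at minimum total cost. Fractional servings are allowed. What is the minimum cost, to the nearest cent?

$1.69

Cost per mg of potassium: kale $0.0023, oats $0.0032, chicken breast $0.0063.
With no serving limits, use only kale: 736 mg / 305 mg = 2.413 servings × $0.70 = $1.69.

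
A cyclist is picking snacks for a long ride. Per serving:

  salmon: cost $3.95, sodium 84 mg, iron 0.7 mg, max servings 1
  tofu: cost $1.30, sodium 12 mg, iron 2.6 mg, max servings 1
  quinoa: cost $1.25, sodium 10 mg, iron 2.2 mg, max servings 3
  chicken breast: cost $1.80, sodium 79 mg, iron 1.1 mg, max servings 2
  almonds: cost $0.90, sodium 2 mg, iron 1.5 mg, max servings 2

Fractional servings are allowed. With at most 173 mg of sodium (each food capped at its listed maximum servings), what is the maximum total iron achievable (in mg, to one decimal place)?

Iron per mg sodium: almonds 0.75, quinoa 0.22, tofu 0.2167, chicken breast 0.01392, salmon 0.008333.
Take 2 servings of almonds: uses 4 mg sodium, +3.0 mg iron (running total 3.0 mg).
Take 3 servings of quinoa: uses 30 mg sodium, +6.6 mg iron (running total 9.6 mg).
Take 1 serving of tofu: uses 12 mg sodium, +2.6 mg iron (running total 12.2 mg).
Take 1.608 servings of chicken breast: uses 127 mg sodium, +1.8 mg iron (running total 14.0 mg).
Greedy by best ratio exhausts the sodium allowance optimally: 14.0 mg.

14.0 mg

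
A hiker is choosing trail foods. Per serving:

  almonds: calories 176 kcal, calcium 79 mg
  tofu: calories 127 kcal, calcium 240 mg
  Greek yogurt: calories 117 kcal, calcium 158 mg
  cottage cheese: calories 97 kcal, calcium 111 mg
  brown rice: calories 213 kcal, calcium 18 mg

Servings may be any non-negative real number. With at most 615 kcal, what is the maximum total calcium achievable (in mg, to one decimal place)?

1162.2 mg

Calcium per kcal: tofu 1.89, Greek yogurt 1.35, cottage cheese 1.144, almonds 0.4489, brown rice 0.08451.
With no serving limits, spend the whole calories allowance on tofu: 615 kcal / 127 kcal × 240 mg = 1162.2 mg.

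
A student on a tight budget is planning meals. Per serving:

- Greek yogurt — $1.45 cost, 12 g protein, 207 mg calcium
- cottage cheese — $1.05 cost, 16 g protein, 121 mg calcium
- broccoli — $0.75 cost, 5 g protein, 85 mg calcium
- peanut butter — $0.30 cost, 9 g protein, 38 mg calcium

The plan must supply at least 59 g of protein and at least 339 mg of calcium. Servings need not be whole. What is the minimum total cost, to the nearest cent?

$2.57

Check every corner: each single food scaled to meet both minima, and each pair solved so both constraints bind.
Greek yogurt only: max(59/12, 339/207) = 4.917 servings → $7.13.
cottage cheese only: max(59/16, 339/121) = 3.688 servings → $3.87.
broccoli only: max(59/5, 339/85) = 11.8 servings → $8.85.
peanut butter only: max(59/9, 339/38) = 8.921 servings → $2.68.
Greek yogurt + cottage cheese: intersection lies outside the first quadrant.
Greek yogurt + broccoli: intersection lies outside the first quadrant.
Greek yogurt + peanut butter with both tight: 0.575 servings and 5.789 servings → $2.57.
cottage cheese + broccoli with both targets exact would need a negative amount; discard.
cottage cheese + peanut butter with both tight: 1.682 servings and 3.565 servings → $2.84.
broccoli + peanut butter with both tight: 1.407 servings and 5.774 servings → $2.79.
Cheapest feasible corner: $2.57.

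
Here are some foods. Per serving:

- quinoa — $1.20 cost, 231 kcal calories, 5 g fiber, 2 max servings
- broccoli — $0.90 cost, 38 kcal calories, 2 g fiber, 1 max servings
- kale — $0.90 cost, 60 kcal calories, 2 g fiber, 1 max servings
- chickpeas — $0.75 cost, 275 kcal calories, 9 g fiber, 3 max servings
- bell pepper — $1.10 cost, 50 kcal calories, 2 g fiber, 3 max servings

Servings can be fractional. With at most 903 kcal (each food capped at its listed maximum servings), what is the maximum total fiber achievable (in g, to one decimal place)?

31.4 g

Fiber per kcal: broccoli 0.05263, bell pepper 0.04, kale 0.03333, chickpeas 0.03273, quinoa 0.02165.
Take 1 serving of broccoli: uses 38 kcal, +2.0 g fiber (running total 2.0 g).
Take 3 servings of bell pepper: uses 150 kcal, +6.0 g fiber (running total 8.0 g).
Take 1 serving of kale: uses 60 kcal, +2.0 g fiber (running total 10.0 g).
Take 2.382 servings of chickpeas: uses 655 kcal, +21.4 g fiber (running total 31.4 g).
Filling greedily by fiber-per-kcal is optimal for one linear limit, giving 31.4 g.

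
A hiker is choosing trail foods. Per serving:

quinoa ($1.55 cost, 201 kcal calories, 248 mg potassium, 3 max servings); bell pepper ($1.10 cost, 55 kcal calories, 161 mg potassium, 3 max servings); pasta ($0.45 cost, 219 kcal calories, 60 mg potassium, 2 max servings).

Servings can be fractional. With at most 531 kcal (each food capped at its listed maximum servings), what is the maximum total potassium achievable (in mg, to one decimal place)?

934.6 mg

Potassium per kcal: bell pepper 2.927, quinoa 1.234, pasta 0.274.
Take 3 servings of bell pepper: uses 165 kcal, +483.0 mg potassium (running total 483.0 mg).
Take 1.821 servings of quinoa: uses 366 kcal, +451.6 mg potassium (running total 934.6 mg).
Greedy by best ratio exhausts the calories allowance optimally: 934.6 mg.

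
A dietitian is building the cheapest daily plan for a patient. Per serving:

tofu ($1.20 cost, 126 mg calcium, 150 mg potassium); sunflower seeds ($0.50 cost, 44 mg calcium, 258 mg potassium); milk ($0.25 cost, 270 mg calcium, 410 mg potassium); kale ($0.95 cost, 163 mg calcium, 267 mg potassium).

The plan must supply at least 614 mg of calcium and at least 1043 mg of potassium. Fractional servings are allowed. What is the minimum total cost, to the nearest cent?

$0.64

Minimising a linear cost over {calcium ≥ 614, potassium ≥ 1043, servings ≥ 0} — the optimum is at a vertex, using one or two foods.
tofu only: max(614/126, 1043/150) = 6.953 servings → $8.34.
sunflower seeds only: max(614/44, 1043/258) = 13.95 servings → $6.98.
milk only: max(614/270, 1043/410) = 2.544 servings → $0.64.
kale only: max(614/163, 1043/267) = 3.906 servings → $3.71.
tofu + sunflower seeds with both tight: 4.343 servings and 1.518 servings → $5.97.
tofu + milk: the both-tight solution has a negative serving — not a feasible corner.
tofu + kale: the both-tight solution has a negative serving — not a feasible corner.
sunflower seeds + milk with both tight: 0.5787 servings and 2.18 servings → $0.83.
sunflower seeds + kale with both tight: 0.2003 servings and 3.713 servings → $3.63.
milk + kale: intersection lies outside the first quadrant.
So the least-cost plan costs $0.64.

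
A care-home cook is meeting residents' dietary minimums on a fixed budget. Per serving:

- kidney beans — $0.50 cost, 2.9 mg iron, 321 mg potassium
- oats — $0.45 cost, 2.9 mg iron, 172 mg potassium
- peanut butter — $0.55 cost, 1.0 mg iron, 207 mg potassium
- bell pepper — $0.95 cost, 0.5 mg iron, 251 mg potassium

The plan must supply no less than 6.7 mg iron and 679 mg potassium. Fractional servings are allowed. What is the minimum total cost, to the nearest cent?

$1.13

The cheapest plan sits at a corner of the feasible region — with two constraints it uses at most two foods.
kidney beans only: max(6.7/2.9, 679/321) = 2.31 servings → $1.16.
oats only: max(6.7/2.9, 679/172) = 3.948 servings → $1.78.
peanut butter only: max(6.7/1.0, 679/207) = 6.7 servings → $3.69.
bell pepper only: max(6.7/0.5, 679/251) = 13.4 servings → $12.73.
kidney beans + oats with both tight: 1.89 servings and 0.4203 servings → $1.13.
kidney beans + peanut butter: intersection lies outside the first quadrant.
kidney beans + bell pepper: the both-tight solution has a negative serving — not a feasible corner.
oats + peanut butter with both tight: 1.653 servings and 1.907 servings → $1.79.
oats + bell pepper with both tight: 2.091 servings and 1.272 servings → $2.15.
peanut butter + bell pepper with both targets exact would need a negative amount; discard.
The minimum over all feasible corners is $1.13.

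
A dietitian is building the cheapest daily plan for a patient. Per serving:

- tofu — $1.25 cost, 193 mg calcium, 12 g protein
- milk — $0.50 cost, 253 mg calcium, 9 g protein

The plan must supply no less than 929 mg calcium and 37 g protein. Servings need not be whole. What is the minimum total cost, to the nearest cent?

For a min-cost LP with two ≥-constraints, a basic feasible solution has at most two positive variables.
tofu only: max(929/193, 37/12) = 4.813 servings → $6.02.
milk only: max(929/253, 37/9) = 4.111 servings → $2.06.
tofu + milk with both tight: 0.7698 servings and 3.085 servings → $2.50.
So the least-cost plan costs $2.06.

$2.06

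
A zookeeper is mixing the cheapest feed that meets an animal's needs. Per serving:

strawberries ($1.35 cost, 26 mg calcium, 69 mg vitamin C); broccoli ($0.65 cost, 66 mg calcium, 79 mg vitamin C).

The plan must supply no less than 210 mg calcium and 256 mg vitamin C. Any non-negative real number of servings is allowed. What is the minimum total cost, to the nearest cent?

$2.11

Minimising a linear cost over {calcium ≥ 210, vitamin C ≥ 256, servings ≥ 0} — the optimum is at a vertex, using one or two foods.
strawberries only: max(210/26, 256/69) = 8.077 servings → $10.90.
broccoli only: max(210/66, 256/79) = 3.241 servings → $2.11.
strawberries + broccoli with both tight: 0.1224 servings and 3.134 servings → $2.20.
So the least-cost plan costs $2.11.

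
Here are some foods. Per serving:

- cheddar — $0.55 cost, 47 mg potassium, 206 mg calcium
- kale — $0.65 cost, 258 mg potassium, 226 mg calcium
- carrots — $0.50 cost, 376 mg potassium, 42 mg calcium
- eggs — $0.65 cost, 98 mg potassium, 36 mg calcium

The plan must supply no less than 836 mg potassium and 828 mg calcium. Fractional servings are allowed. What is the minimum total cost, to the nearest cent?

Compare the cost at each extreme point of the feasible region.
cheddar only: max(836/47, 828/206) = 17.79 servings → $9.78.
kale only: max(836/258, 828/226) = 3.664 servings → $2.38.
carrots only: max(836/376, 828/42) = 19.71 servings → $9.86.
eggs only: max(836/98, 828/36) = 23 servings → $14.95.
cheddar + kale with both tight: 0.5805 servings and 3.135 servings → $2.36.
cheddar + carrots with both tight: 3.659 servings and 1.766 servings → $2.90.
cheddar + eggs with both tight: 2.76 servings and 7.207 servings → $6.20.
kale + carrots with both targets exact would need a negative amount; discard.
kale + eggs with both targets exact would need a negative amount; discard.
carrots + eggs: the both-tight solution has a negative serving — not a feasible corner.
Cheapest feasible corner: $2.36.

$2.36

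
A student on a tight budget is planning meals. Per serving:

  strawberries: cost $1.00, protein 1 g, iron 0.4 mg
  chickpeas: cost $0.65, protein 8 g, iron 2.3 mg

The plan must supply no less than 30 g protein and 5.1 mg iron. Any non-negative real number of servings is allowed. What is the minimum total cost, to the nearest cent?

Check every corner: each single food scaled to meet both minima, and each pair solved so both constraints bind.
strawberries only: max(30/1, 5.1/0.4) = 30 servings → $30.00.
chickpeas only: max(30/8, 5.1/2.3) = 3.75 servings → $2.44.
strawberries + chickpeas with both targets exact would need a negative amount; discard.
So the least-cost plan costs $2.44.

$2.44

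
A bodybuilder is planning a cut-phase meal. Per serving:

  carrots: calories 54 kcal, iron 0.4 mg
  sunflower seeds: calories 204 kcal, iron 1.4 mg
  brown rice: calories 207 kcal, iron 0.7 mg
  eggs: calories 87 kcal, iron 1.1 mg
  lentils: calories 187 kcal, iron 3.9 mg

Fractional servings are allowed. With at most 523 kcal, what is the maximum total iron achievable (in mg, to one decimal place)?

10.9 mg

Iron per kcal: lentils 0.02086, eggs 0.01264, carrots 0.007407, sunflower seeds 0.006863, brown rice 0.003382.
With no serving limits, spend the whole calories allowance on lentils: 523 kcal / 187 kcal × 3.9 mg = 10.9 mg.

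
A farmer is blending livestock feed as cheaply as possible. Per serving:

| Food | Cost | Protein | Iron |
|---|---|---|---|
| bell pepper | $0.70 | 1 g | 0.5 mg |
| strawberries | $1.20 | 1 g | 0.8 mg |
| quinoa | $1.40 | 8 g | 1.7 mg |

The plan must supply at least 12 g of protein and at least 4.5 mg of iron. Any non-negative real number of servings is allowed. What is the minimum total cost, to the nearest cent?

$3.71

Minimising a linear cost over {protein ≥ 12, iron ≥ 4.5, servings ≥ 0} — the optimum is at a vertex, using one or two foods.
bell pepper only: max(12/1, 4.5/0.5) = 12 servings → $8.40.
strawberries only: max(12/1, 4.5/0.8) = 12 servings → $14.40.
quinoa only: max(12/8, 4.5/1.7) = 2.647 servings → $3.71.
bell pepper + strawberries: the both-tight solution has a negative serving — not a feasible corner.
bell pepper + quinoa with both tight: 6.783 servings and 0.6522 servings → $5.66.
strawberries + quinoa with both tight: 3.319 servings and 1.085 servings → $5.50.
So the least-cost plan costs $3.71.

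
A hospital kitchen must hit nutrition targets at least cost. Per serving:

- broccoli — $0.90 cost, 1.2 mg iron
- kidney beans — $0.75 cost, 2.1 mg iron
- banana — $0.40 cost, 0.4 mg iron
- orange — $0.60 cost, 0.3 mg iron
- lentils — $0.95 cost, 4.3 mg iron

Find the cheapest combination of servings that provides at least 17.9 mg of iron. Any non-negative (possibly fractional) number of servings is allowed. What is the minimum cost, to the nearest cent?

$3.95

Cost per mg of iron: lentils $0.2209, kidney beans $0.3571, broccoli $0.7500, banana $1.0000, orange $2.0000.
With no serving limits, use only lentils: 17.9 mg / 4.3 mg = 4.163 servings × $0.95 = $3.95.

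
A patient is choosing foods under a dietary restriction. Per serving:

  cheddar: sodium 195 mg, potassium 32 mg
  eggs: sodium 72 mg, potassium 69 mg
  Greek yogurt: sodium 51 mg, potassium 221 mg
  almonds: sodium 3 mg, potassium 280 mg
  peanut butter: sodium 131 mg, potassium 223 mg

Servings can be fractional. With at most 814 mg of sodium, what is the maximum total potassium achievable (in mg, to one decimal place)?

75973.3 mg

Potassium per mg sodium: almonds 93.33, Greek yogurt 4.333, peanut butter 1.702, eggs 0.9583, cheddar 0.1641.
With no serving limits, spend the whole sodium allowance on almonds: 814 mg / 3 mg × 280 mg = 75973.3 mg.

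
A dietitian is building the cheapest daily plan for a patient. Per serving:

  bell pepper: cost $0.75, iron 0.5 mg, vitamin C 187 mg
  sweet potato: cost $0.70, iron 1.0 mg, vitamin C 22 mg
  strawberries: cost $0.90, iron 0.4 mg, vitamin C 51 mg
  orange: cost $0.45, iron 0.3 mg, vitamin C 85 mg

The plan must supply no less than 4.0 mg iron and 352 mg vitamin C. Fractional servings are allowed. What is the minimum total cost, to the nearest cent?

For a min-cost LP with two ≥-constraints, a basic feasible solution has at most two positive variables.
bell pepper only: max(4.0/0.5, 352/187) = 8 servings → $6.00.
sweet potato only: max(4.0/1.0, 352/22) = 16 servings → $11.20.
strawberries only: max(4.0/0.4, 352/51) = 10 servings → $9.00.
orange only: max(4.0/0.3, 352/85) = 13.33 servings → $6.00.
bell pepper + sweet potato with both tight: 1.5 servings and 3.25 servings → $3.40.
bell pepper + strawberries: the both-tight solution has a negative serving — not a feasible corner.
bell pepper + orange with both targets exact would need a negative amount; discard.
sweet potato + strawberries with both tight: 1.498 servings and 6.256 servings → $6.68.
sweet potato + orange with both tight: 2.99 servings and 3.367 servings → $3.61.
strawberries + orange: intersection lies outside the first quadrant.
So the least-cost plan costs $3.40.

$3.40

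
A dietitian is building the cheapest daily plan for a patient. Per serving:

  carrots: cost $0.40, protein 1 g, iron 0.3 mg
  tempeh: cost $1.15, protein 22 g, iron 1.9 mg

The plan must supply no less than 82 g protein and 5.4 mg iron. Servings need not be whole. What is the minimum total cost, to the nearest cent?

Minimising a linear cost over {protein ≥ 82, iron ≥ 5.4, servings ≥ 0} — the optimum is at a vertex, using one or two foods.
carrots only: max(82/1, 5.4/0.3) = 82 servings → $32.80.
tempeh only: max(82/22, 5.4/1.9) = 3.727 servings → $4.29.
carrots + tempeh: the both-tight solution has a negative serving — not a feasible corner.
The minimum over all feasible corners is $4.29.

$4.29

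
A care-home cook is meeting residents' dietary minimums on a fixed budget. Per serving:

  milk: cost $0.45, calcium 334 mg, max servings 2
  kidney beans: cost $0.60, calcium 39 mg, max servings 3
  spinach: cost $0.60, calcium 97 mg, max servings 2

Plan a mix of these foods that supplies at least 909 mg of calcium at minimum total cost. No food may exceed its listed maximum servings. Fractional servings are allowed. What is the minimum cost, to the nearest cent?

Cost per mg of calcium: milk $0.0013, spinach $0.0062, kidney beans $0.0154.
Take 2 servings of milk: +668.0 mg calcium for $0.90 (total $0.90, still need 241.0 mg).
Take 2 servings of spinach: +194.0 mg calcium for $1.20 (total $2.10, still need 47.0 mg).
Take 1.205 servings of kidney beans: +47.0 mg calcium for $0.72 (total $2.82, still need 0.0 mg).
Filling from the cheapest source first is optimal under one linear minimum: $2.82.

$2.82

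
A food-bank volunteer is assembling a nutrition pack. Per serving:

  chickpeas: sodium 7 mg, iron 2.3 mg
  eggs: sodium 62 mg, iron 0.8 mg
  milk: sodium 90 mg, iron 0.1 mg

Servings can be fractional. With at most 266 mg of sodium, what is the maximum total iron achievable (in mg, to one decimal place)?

87.4 mg

Iron per mg sodium: chickpeas 0.3286, eggs 0.0129, milk 0.001111.
With no serving limits, spend the whole sodium allowance on chickpeas: 266 mg / 7 mg × 2.3 mg = 87.4 mg.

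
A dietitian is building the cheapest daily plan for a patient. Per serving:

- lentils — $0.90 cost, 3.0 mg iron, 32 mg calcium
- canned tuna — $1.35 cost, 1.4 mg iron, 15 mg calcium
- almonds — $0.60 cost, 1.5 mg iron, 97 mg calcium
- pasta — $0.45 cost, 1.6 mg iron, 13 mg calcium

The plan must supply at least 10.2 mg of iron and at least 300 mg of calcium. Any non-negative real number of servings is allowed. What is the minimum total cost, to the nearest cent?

$3.32

Minimising a linear cost over {iron ≥ 10.2, calcium ≥ 300, servings ≥ 0} — the optimum is at a vertex, using one or two foods.
lentils only: max(10.2/3.0, 300/32) = 9.375 servings → $8.44.
canned tuna only: max(10.2/1.4, 300/15) = 20 servings → $27.00.
almonds only: max(10.2/1.5, 300/97) = 6.8 servings → $4.08.
pasta only: max(10.2/1.6, 300/13) = 23.08 servings → $10.38.
lentils + canned tuna with both targets exact would need a negative amount; discard.
lentils + almonds with both tight: 2.22 servings and 2.36 servings → $3.41.
lentils + pasta with both targets exact would need a negative amount; discard.
canned tuna + almonds with both tight: 4.761 servings and 2.357 servings → $7.84.
canned tuna + pasta: the both-tight solution has a negative serving — not a feasible corner.
almonds + pasta with both tight: 2.56 servings and 3.975 servings → $3.32.
The minimum over all feasible corners is $3.32.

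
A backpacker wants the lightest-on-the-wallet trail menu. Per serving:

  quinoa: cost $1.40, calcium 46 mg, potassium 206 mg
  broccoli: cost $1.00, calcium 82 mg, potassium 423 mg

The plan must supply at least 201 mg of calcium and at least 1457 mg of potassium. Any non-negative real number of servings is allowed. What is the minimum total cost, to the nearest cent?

At the optimum either one food covers both requirements or two foods hit both targets exactly; no other combination can be cheaper.
quinoa only: max(201/46, 1457/206) = 7.073 servings → $9.90.
broccoli only: max(201/82, 1457/423) = 3.444 servings → $3.44.
quinoa + broccoli with both targets exact would need a negative amount; discard.
So the least-cost plan costs $3.44.

$3.44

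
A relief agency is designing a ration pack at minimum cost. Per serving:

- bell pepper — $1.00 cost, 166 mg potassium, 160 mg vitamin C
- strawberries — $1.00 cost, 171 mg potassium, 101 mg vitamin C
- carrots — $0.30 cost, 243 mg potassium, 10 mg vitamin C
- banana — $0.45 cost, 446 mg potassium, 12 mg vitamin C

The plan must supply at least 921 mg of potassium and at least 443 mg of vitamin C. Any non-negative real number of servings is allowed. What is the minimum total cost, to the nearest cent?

For a min-cost LP with two ≥-constraints, a basic feasible solution has at most two positive variables.
bell pepper only: max(921/166, 443/160) = 5.548 servings → $5.55.
strawberries only: max(921/171, 443/101) = 5.386 servings → $5.39.
carrots only: max(921/243, 443/10) = 44.3 servings → $13.29.
banana only: max(921/446, 443/12) = 36.92 servings → $16.61.
bell pepper + strawberries: intersection lies outside the first quadrant.
bell pepper + carrots with both tight: 2.645 servings and 1.983 servings → $3.24.
bell pepper + banana with both tight: 2.689 servings and 1.064 servings → $3.17.
strawberries + carrots with both tight: 4.311 servings and 0.7563 servings → $4.54.
strawberries + banana with both tight: 4.338 servings and 0.4016 servings → $4.52.
carrots + banana with both targets exact would need a negative amount; discard.
The minimum over all feasible corners is $3.17.

$3.17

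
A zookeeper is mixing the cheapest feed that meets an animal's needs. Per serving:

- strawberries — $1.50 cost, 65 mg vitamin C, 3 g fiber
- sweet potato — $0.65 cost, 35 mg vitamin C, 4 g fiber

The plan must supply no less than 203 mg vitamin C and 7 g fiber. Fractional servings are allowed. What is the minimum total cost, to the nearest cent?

$3.77

An LP optimum is at a vertex; with two nutrient constraints at most two foods are used. Check each candidate.
strawberries only: max(203/65, 7/3) = 3.123 servings → $4.68.
sweet potato only: max(203/35, 7/4) = 5.8 servings → $3.77.
strawberries + sweet potato with both targets exact would need a negative amount; discard.
The minimum over all feasible corners is $3.77.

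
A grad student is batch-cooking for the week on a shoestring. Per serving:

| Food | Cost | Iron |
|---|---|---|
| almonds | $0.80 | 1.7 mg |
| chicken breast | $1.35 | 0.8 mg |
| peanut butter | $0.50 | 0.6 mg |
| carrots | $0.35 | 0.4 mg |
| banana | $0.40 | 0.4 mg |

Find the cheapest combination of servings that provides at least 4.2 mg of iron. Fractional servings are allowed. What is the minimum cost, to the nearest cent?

$1.98

Cost per mg of iron: almonds $0.4706, peanut butter $0.8333, carrots $0.8750, banana $1.0000, chicken breast $1.6875.
With no serving limits, use only almonds: 4.2 mg / 1.7 mg = 2.471 servings × $0.80 = $1.98.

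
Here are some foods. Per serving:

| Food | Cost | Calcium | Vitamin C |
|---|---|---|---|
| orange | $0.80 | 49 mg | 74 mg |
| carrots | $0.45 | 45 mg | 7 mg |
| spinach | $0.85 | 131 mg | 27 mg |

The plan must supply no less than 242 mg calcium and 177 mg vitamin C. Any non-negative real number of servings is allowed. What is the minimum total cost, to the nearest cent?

$2.53

At the optimum either one food covers both requirements or two foods hit both targets exactly; no other combination can be cheaper.
orange only: max(242/49, 177/74) = 4.939 servings → $3.95.
carrots only: max(242/45, 177/7) = 25.29 servings → $11.38.
spinach only: max(242/131, 177/27) = 6.556 servings → $5.57.
orange + carrots with both tight: 2.099 servings and 3.092 servings → $3.07.
orange + spinach with both tight: 1.989 servings and 1.103 servings → $2.53.
carrots + spinach with both targets exact would need a negative amount; discard.
So the least-cost plan costs $2.53.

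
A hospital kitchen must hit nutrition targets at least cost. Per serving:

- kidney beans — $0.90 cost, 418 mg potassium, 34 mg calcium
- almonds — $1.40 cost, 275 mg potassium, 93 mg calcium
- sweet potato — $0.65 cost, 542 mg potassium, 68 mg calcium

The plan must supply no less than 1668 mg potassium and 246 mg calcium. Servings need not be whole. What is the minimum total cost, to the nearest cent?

A basic optimal solution has at most two foods positive. Try each food alone and each pair with both targets met exactly.
kidney beans only: max(1668/418, 246/34) = 7.235 servings → $6.51.
almonds only: max(1668/275, 246/93) = 6.065 servings → $8.49.
sweet potato only: max(1668/542, 246/68) = 3.618 servings → $2.35.
kidney beans + almonds with both tight: 2.963 servings and 1.562 servings → $4.85.
kidney beans + sweet potato with both targets exact would need a negative amount; discard.
almonds + sweet potato with both tight: 0.6279 servings and 2.759 servings → $2.67.
Cheapest feasible corner: $2.35.

$2.35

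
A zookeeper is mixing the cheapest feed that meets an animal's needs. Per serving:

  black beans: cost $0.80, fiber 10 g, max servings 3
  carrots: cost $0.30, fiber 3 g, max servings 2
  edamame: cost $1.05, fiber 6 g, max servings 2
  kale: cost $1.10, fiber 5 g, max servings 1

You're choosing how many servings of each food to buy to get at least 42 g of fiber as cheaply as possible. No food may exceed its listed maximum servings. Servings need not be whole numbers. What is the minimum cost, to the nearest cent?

$4.05

Cost per g of fiber: black beans $0.0800, carrots $0.1000, edamame $0.1750, kale $0.2200.
Take 3 servings of black beans: +30.0 g fiber for $2.40 (total $2.40, still need 12.0 g).
Take 2 servings of carrots: +6.0 g fiber for $0.60 (total $3.00, still need 6.0 g).
Take 1 serving of edamame: +6.0 g fiber for $1.05 (total $4.05, still need 0.0 g).
Greedy by cheapest-per-g is optimal for a single linear constraint, so the minimum cost is $4.05.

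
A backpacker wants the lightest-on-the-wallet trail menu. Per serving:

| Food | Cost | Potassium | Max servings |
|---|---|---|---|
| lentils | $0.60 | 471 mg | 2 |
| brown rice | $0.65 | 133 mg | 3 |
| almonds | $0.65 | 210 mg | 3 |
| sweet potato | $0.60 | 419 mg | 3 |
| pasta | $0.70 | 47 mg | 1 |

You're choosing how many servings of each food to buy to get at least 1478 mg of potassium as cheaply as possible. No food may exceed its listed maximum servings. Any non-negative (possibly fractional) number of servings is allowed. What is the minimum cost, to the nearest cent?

$1.97

Cost per mg of potassium: lentils $0.0013, sweet potato $0.0014, almonds $0.0031, brown rice $0.0049, pasta $0.0149.
Take 2 servings of lentils: +942.0 mg potassium for $1.20 (total $1.20, still need 536.0 mg).
Take 1.279 servings of sweet potato: +536.0 mg potassium for $0.77 (total $1.97, still need 0.0 mg).
Filling from the cheapest source first is optimal under one linear minimum: $1.97.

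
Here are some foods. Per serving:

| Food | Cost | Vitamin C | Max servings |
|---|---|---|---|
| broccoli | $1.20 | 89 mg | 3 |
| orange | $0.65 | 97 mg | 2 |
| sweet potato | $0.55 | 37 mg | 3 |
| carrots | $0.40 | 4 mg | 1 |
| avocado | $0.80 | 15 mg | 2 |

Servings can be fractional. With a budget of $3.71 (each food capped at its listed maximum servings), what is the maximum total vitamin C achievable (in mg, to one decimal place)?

Vitamin C per dollar: orange 149.2, broccoli 74.17, sweet potato 67.27, avocado 18.75, carrots 10.
Take 2 servings of orange: spends $1.30, +194.0 mg vitamin C (running total 194.0 mg).
Take 2.008 servings of broccoli: spends $2.41, +178.7 mg vitamin C (running total 372.7 mg).
Greedy by best ratio exhausts the cost allowance optimally: 372.7 mg.

372.7 mg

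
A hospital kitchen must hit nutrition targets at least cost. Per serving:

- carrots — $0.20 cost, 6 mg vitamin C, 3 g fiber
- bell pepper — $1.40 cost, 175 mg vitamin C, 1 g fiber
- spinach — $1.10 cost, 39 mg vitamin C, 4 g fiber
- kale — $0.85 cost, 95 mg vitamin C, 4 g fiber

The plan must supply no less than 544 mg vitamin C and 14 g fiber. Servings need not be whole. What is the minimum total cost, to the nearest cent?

Two binding constraints pin down two serving amounts, so the optimal mix uses at most two foods. The candidates are each food alone (scaled to the tighter of vitamin C/fiber) and each pair with both constraints tight.
carrots only: max(544/6, 14/3) = 90.67 servings → $18.13.
bell pepper only: max(544/175, 14/1) = 14 servings → $19.60.
spinach only: max(544/39, 14/4) = 13.95 servings → $15.34.
kale only: max(544/95, 14/4) = 5.726 servings → $4.87.
carrots + bell pepper with both tight: 3.672 servings and 2.983 servings → $4.91.
carrots + spinach: intersection lies outside the first quadrant.
carrots + kale with both targets exact would need a negative amount; discard.
bell pepper + spinach with both tight: 2.466 servings and 2.884 servings → $6.62.
bell pepper + kale with both tight: 1.398 servings and 3.15 servings → $4.64.
spinach + kale: intersection lies outside the first quadrant.
Cheapest feasible corner: $4.64.

$4.64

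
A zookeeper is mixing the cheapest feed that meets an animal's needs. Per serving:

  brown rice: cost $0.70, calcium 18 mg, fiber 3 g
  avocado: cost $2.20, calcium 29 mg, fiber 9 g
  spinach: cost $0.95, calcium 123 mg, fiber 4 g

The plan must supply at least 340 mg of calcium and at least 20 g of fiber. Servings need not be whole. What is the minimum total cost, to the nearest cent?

$4.70

At the optimum either one food covers both requirements or two foods hit both targets exactly; no other combination can be cheaper.
brown rice only: max(340/18, 20/3) = 18.89 servings → $13.22.
avocado only: max(340/29, 20/9) = 11.72 servings → $25.79.
spinach only: max(340/123, 20/4) = 5 servings → $4.75.
brown rice + avocado with both targets exact would need a negative amount; discard.
brown rice + spinach with both tight: 3.704 servings and 2.222 servings → $4.70.
avocado + spinach with both tight: 1.11 servings and 2.503 servings → $4.82.
The minimum over all feasible corners is $4.70.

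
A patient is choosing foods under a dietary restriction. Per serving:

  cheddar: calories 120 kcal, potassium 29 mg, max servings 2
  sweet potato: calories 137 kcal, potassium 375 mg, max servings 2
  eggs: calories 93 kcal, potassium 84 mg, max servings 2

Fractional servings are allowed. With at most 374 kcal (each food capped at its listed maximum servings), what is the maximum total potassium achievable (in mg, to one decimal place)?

Potassium per kcal: sweet potato 2.737, eggs 0.9032, cheddar 0.2417.
Take 2 servings of sweet potato: uses 274 kcal, +750.0 mg potassium (running total 750.0 mg).
Take 1.075 servings of eggs: uses 100 kcal, +90.3 mg potassium (running total 840.3 mg).
Filling greedily by potassium-per-kcal is optimal for one linear limit, giving 840.3 mg.

840.3 mg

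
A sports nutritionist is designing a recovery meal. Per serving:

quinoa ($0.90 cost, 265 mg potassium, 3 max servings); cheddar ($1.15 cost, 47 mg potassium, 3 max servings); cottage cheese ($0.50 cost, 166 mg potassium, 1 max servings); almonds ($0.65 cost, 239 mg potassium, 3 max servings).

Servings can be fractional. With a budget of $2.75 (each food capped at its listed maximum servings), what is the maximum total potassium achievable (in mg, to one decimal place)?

Potassium per dollar: almonds 367.7, cottage cheese 332, quinoa 294.4, cheddar 40.87.
Take 3 servings of almonds: spends $1.95, +717.0 mg potassium (running total 717.0 mg).
Take 1 serving of cottage cheese: spends $0.50, +166.0 mg potassium (running total 883.0 mg).
Take 0.3333 servings of quinoa: spends $0.30, +88.3 mg potassium (running total 971.3 mg).
Greedy by best ratio exhausts the cost allowance optimally: 971.3 mg.

971.3 mg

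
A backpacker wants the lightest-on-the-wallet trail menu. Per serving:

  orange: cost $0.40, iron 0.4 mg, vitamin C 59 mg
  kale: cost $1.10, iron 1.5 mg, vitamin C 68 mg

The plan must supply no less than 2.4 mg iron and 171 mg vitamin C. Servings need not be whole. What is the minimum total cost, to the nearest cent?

orange only: max(2.4/0.4, 171/59) = 6 servings → $2.40.
kale only: max(2.4/1.5, 171/68) = 2.515 servings → $2.77.
orange + kale with both tight: 1.522 servings and 1.194 servings → $1.92.
Cheapest feasible corner: $1.92.

$1.92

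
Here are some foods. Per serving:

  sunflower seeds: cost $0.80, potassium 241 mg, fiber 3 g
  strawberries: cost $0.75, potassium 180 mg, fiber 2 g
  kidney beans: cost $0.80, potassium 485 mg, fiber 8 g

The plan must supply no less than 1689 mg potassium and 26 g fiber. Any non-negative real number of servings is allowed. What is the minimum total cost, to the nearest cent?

With two linear requirements the optimum uses one or two foods; enumerate the corners.
sunflower seeds only: max(1689/241, 26/3) = 8.667 servings → $6.93.
strawberries only: max(1689/180, 26/2) = 13 servings → $9.75.
kidney beans only: max(1689/485, 26/8) = 3.482 servings → $2.79.
sunflower seeds + strawberries: intersection lies outside the first quadrant.
sunflower seeds + kidney beans with both tight: 1.907 servings and 2.535 servings → $3.55.
strawberries + kidney beans with both tight: 1.919 servings and 2.77 servings → $3.66.
Cheapest feasible corner: $2.79.

$2.79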